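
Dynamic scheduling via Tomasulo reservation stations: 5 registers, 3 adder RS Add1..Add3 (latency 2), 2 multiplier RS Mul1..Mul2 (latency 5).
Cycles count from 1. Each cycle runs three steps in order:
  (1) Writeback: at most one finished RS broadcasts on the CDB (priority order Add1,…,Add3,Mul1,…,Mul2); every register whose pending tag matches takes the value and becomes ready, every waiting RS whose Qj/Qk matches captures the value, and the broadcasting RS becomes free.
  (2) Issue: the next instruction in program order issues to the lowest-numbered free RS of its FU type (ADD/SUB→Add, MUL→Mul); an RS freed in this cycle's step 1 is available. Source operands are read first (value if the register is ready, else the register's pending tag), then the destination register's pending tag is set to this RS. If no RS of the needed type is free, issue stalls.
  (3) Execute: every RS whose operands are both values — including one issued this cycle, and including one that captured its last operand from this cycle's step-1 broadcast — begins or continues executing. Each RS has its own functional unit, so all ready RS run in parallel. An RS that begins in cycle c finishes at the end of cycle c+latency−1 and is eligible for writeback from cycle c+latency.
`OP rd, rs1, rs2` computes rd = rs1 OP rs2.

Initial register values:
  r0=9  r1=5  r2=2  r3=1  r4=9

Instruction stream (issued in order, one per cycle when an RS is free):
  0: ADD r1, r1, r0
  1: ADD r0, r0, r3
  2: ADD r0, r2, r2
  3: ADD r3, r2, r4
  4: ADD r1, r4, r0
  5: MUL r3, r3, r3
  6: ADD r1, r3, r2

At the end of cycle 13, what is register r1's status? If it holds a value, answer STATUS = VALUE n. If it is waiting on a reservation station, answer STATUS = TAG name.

cycle 1: issue ADD r1<-Add1 // r0:9,r1:Add1,r2:2,r3:1,r4:9
cycle 2: issue ADD r0<-Add2 // r0:Add2,r1:Add1,r2:2,r3:1,r4:9
cycle 3: CDB Add1=14; issue ADD r0<-Add1 // r0:Add1,r1:14,r2:2,r3:1,r4:9
cycle 4: CDB Add2=10; issue ADD r3<-Add2 // r0:Add1,r1:14,r2:2,r3:Add2,r4:9
cycle 5: CDB Add1=4; issue ADD r1<-Add1 // r0:4,r1:Add1,r2:2,r3:Add2,r4:9
cycle 6: CDB Add2=11; issue MUL r3<-Mul1 // r0:4,r1:Add1,r2:2,r3:Mul1,r4:9
cycle 7: CDB Add1=13; issue ADD r1<-Add1 // r0:4,r1:Add1,r2:2,r3:Mul1,r4:9
cycle 8: - // r0:4,r1:Add1,r2:2,r3:Mul1,r4:9
cycle 9: - // r0:4,r1:Add1,r2:2,r3:Mul1,r4:9
cycle 10: - // r0:4,r1:Add1,r2:2,r3:Mul1,r4:9
cycle 11: CDB Mul1=121 // r0:4,r1:Add1,r2:2,r3:121,r4:9
cycle 12: - // r0:4,r1:Add1,r2:2,r3:121,r4:9
cycle 13: CDB Add1=123 // r0:4,r1:123,r2:2,r3:121,r4:9

STATUS = VALUE 123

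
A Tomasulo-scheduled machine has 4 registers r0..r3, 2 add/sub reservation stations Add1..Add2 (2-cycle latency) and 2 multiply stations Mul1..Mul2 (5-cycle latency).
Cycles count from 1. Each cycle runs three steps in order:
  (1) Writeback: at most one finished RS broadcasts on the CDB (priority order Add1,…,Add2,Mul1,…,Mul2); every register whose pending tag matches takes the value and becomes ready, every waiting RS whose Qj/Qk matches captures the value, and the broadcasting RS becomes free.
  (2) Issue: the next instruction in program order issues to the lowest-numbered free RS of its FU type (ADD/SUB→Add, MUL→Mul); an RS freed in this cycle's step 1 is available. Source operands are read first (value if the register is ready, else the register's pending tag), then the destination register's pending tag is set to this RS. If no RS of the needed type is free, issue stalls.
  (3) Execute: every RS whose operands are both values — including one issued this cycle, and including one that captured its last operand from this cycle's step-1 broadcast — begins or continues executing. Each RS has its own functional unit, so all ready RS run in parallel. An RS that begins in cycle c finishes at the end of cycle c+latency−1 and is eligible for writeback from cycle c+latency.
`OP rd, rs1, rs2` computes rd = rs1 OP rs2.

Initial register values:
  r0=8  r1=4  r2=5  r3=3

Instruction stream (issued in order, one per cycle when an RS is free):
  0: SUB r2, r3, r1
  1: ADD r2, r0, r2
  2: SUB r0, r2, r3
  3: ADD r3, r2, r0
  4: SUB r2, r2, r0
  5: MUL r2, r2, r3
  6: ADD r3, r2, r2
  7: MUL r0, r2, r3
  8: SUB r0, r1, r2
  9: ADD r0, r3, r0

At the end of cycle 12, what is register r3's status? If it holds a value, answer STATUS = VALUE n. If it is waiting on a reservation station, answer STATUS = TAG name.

  c1: issue SUB r2<-Add1  regs: r0:8,r1:4,r2:Add1,r3:3
  c2: issue ADD r2<-Add2  regs: r0:8,r1:4,r2:Add2,r3:3
  c3: CDB Add1=-1; issue SUB r0<-Add1  regs: r0:Add1,r1:4,r2:Add2,r3:3
  c4: stall  regs: r0:Add1,r1:4,r2:Add2,r3:3
  c5: CDB Add2=7; issue ADD r3<-Add2  regs: r0:Add1,r1:4,r2:7,r3:Add2
  c6: stall  regs: r0:Add1,r1:4,r2:7,r3:Add2
  c7: CDB Add1=4; issue SUB r2<-Add1  regs: r0:4,r1:4,r2:Add1,r3:Add2
  c8: issue MUL r2<-Mul1  regs: r0:4,r1:4,r2:Mul1,r3:Add2
  c9: CDB Add1=3; issue ADD r3<-Add1  regs: r0:4,r1:4,r2:Mul1,r3:Add1
  c10: CDB Add2=11; issue MUL r0<-Mul2  regs: r0:Mul2,r1:4,r2:Mul1,r3:Add1
  c11: issue SUB r0<-Add2  regs: r0:Add2,r1:4,r2:Mul1,r3:Add1
  c12: stall  regs: r0:Add2,r1:4,r2:Mul1,r3:Add1

STATUS = TAG Add1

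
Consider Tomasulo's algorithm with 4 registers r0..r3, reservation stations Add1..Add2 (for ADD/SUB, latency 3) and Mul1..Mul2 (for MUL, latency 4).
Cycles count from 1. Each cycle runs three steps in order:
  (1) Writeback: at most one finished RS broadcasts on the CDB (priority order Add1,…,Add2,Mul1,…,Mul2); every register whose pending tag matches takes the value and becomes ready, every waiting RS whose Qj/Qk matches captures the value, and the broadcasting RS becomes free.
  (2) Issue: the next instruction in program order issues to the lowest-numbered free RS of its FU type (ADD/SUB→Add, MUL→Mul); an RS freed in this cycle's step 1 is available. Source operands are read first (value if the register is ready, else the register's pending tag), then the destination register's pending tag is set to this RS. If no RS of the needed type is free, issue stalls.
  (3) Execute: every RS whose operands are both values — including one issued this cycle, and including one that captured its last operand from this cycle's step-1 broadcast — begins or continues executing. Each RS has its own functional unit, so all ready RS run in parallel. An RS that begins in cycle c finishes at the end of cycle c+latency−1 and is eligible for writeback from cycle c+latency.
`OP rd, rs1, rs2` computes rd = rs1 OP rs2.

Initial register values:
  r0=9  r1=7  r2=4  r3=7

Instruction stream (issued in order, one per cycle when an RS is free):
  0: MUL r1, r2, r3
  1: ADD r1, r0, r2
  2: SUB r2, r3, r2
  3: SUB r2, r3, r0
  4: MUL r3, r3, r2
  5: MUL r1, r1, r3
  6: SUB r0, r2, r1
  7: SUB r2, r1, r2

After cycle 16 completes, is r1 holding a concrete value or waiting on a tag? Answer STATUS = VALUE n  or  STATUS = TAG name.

cycle 1: issue MUL r1<-Mul1 // r0:9,r1:Mul1,r2:4,r3:7
cycle 2: issue ADD r1<-Add1 // r0:9,r1:Add1,r2:4,r3:7
cycle 3: issue SUB r2<-Add2 // r0:9,r1:Add1,r2:Add2,r3:7
cycle 4: stall // r0:9,r1:Add1,r2:Add2,r3:7
cycle 5: CDB Add1=13; issue SUB r2<-Add1 // r0:9,r1:13,r2:Add1,r3:7
cycle 6: CDB Add2=3; issue MUL r3<-Mul2 // r0:9,r1:13,r2:Add1,r3:Mul2
cycle 7: CDB Mul1=28; issue MUL r1<-Mul1 // r0:9,r1:Mul1,r2:Add1,r3:Mul2
cycle 8: CDB Add1=-2; issue SUB r0<-Add1 // r0:Add1,r1:Mul1,r2:-2,r3:Mul2
cycle 9: issue SUB r2<-Add2 // r0:Add1,r1:Mul1,r2:Add2,r3:Mul2
cycle 10: - // r0:Add1,r1:Mul1,r2:Add2,r3:Mul2
cycle 11: - // r0:Add1,r1:Mul1,r2:Add2,r3:Mul2
cycle 12: CDB Mul2=-14 // r0:Add1,r1:Mul1,r2:Add2,r3:-14
cycle 13: - // r0:Add1,r1:Mul1,r2:Add2,r3:-14
cycle 14: - // r0:Add1,r1:Mul1,r2:Add2,r3:-14
cycle 15: - // r0:Add1,r1:Mul1,r2:Add2,r3:-14
cycle 16: CDB Mul1=-182 // r0:Add1,r1:-182,r2:Add2,r3:-14

STATUS = VALUE -182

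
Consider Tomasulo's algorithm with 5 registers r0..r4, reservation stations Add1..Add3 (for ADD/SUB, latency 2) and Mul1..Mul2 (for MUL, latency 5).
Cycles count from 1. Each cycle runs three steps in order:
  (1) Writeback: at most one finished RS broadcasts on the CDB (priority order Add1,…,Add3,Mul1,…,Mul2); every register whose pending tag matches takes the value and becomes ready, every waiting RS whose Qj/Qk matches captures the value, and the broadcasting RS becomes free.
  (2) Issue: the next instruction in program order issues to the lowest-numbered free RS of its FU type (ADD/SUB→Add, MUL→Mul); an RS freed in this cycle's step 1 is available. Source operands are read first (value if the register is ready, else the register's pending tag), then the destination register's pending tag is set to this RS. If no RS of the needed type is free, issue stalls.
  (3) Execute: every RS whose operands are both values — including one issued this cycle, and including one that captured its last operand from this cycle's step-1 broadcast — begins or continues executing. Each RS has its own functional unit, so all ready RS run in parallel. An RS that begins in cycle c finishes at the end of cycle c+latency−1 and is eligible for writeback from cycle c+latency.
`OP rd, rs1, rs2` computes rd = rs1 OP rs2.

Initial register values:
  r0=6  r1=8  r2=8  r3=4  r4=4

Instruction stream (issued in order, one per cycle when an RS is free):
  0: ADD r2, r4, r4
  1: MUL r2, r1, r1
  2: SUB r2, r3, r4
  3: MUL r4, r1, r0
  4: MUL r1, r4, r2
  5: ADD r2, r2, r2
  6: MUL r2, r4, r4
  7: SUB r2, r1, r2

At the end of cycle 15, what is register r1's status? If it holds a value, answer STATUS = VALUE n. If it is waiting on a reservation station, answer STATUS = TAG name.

STATUS = VALUE 0

cycle 1: issue ADD r2<-Add1 // r0:6,r1:8,r2:Add1,r3:4,r4:4
cycle 2: issue MUL r2<-Mul1 // r0:6,r1:8,r2:Mul1,r3:4,r4:4
cycle 3: CDB Add1=8; issue SUB r2<-Add1 // r0:6,r1:8,r2:Add1,r3:4,r4:4
cycle 4: issue MUL r4<-Mul2 // r0:6,r1:8,r2:Add1,r3:4,r4:Mul2
cycle 5: CDB Add1=0; stall // r0:6,r1:8,r2:0,r3:4,r4:Mul2
cycle 6: stall // r0:6,r1:8,r2:0,r3:4,r4:Mul2
cycle 7: CDB Mul1=64; issue MUL r1<-Mul1 // r0:6,r1:Mul1,r2:0,r3:4,r4:Mul2
cycle 8: issue ADD r2<-Add1 // r0:6,r1:Mul1,r2:Add1,r3:4,r4:Mul2
cycle 9: CDB Mul2=48; issue MUL r2<-Mul2 // r0:6,r1:Mul1,r2:Mul2,r3:4,r4:48
cycle 10: CDB Add1=0; issue SUB r2<-Add1 // r0:6,r1:Mul1,r2:Add1,r3:4,r4:48
cycle 11: - // r0:6,r1:Mul1,r2:Add1,r3:4,r4:48
cycle 12: - // r0:6,r1:Mul1,r2:Add1,r3:4,r4:48
cycle 13: - // r0:6,r1:Mul1,r2:Add1,r3:4,r4:48
cycle 14: CDB Mul1=0 // r0:6,r1:0,r2:Add1,r3:4,r4:48
cycle 15: CDB Mul2=2304 // r0:6,r1:0,r2:Add1,r3:4,r4:48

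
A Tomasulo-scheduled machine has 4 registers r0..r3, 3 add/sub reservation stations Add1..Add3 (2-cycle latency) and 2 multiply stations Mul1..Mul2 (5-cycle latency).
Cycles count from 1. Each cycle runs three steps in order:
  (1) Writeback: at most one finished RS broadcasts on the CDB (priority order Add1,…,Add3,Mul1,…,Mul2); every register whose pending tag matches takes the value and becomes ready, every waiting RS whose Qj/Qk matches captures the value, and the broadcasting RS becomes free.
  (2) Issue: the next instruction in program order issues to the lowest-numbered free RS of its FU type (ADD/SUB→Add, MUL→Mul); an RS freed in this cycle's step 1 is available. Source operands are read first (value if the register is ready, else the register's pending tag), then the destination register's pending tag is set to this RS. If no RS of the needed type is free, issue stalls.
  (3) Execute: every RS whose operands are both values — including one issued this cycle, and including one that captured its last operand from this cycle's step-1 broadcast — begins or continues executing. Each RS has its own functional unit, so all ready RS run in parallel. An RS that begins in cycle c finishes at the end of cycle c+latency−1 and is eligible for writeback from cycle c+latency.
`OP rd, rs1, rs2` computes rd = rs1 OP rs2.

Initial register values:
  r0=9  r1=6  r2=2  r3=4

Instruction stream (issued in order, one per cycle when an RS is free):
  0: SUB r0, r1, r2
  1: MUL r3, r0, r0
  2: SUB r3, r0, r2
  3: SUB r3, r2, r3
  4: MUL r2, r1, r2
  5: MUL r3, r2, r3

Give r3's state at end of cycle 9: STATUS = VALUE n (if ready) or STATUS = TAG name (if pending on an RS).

STATUS = TAG Mul1

c1: issue SUB r0<-Add1 | r0:Add1,r1:6,r2:2,r3:4
c2: issue MUL r3<-Mul1 | r0:Add1,r1:6,r2:2,r3:Mul1
c3: CDB Add1=4; issue SUB r3<-Add1 | r0:4,r1:6,r2:2,r3:Add1
c4: issue SUB r3<-Add2 | r0:4,r1:6,r2:2,r3:Add2
c5: CDB Add1=2; issue MUL r2<-Mul2 | r0:4,r1:6,r2:Mul2,r3:Add2
c6: stall | r0:4,r1:6,r2:Mul2,r3:Add2
c7: CDB Add2=0; stall | r0:4,r1:6,r2:Mul2,r3:0
c8: CDB Mul1=16; issue MUL r3<-Mul1 | r0:4,r1:6,r2:Mul2,r3:Mul1
c9: - | r0:4,r1:6,r2:Mul2,r3:Mul1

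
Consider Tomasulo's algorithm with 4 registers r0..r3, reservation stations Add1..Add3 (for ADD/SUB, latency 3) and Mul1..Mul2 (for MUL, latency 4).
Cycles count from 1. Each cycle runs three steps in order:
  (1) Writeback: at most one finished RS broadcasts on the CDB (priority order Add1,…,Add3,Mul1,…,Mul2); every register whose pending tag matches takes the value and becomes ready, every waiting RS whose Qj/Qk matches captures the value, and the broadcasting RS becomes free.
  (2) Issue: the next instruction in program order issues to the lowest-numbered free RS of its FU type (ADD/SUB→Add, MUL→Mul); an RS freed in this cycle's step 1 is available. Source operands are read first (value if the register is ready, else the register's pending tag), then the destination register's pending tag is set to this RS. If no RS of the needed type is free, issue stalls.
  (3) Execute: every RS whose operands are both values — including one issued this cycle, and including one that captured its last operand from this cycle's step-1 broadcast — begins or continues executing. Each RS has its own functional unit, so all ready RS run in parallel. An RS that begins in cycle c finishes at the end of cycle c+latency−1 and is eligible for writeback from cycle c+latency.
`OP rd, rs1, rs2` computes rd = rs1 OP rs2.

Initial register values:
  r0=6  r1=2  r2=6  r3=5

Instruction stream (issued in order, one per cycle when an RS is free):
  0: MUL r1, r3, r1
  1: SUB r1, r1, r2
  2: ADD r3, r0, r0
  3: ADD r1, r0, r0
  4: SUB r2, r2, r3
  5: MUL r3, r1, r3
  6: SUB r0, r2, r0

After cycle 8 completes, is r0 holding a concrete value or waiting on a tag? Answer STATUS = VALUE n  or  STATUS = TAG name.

  c1: issue MUL r1<-Mul1  regs: r0:6,r1:Mul1,r2:6,r3:5
  c2: issue SUB r1<-Add1  regs: r0:6,r1:Add1,r2:6,r3:5
  c3: issue ADD r3<-Add2  regs: r0:6,r1:Add1,r2:6,r3:Add2
  c4: issue ADD r1<-Add3  regs: r0:6,r1:Add3,r2:6,r3:Add2
  c5: CDB Mul1=10; stall  regs: r0:6,r1:Add3,r2:6,r3:Add2
  c6: CDB Add2=12; issue SUB r2<-Add2  regs: r0:6,r1:Add3,r2:Add2,r3:12
  c7: CDB Add3=12; issue MUL r3<-Mul1  regs: r0:6,r1:12,r2:Add2,r3:Mul1
  c8: CDB Add1=4; issue SUB r0<-Add1  regs: r0:Add1,r1:12,r2:Add2,r3:Mul1

STATUS = TAG Add1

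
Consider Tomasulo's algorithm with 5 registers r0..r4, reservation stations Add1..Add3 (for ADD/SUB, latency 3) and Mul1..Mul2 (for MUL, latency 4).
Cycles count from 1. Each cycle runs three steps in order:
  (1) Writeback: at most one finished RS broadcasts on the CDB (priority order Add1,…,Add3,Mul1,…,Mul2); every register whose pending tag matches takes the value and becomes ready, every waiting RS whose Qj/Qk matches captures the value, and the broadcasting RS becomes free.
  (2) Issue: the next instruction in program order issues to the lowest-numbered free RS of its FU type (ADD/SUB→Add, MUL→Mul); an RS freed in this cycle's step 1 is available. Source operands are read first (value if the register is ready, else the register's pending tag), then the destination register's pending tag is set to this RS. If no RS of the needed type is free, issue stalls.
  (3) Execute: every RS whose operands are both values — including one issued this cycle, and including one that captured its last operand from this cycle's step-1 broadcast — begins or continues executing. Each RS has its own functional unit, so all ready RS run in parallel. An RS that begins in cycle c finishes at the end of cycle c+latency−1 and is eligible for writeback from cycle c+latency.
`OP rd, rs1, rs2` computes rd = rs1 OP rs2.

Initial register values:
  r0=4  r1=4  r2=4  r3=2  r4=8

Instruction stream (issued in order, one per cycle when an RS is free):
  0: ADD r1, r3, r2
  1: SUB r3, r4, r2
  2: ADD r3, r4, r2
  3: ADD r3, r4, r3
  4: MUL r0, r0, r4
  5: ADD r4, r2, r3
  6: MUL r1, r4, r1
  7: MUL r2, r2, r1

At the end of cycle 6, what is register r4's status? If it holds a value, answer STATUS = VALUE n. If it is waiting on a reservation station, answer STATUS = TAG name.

STATUS = TAG Add2

c1: issue ADD r1<-Add1 | r0:4,r1:Add1,r2:4,r3:2,r4:8
c2: issue SUB r3<-Add2 | r0:4,r1:Add1,r2:4,r3:Add2,r4:8
c3: issue ADD r3<-Add3 | r0:4,r1:Add1,r2:4,r3:Add3,r4:8
c4: CDB Add1=6; issue ADD r3<-Add1 | r0:4,r1:6,r2:4,r3:Add1,r4:8
c5: CDB Add2=4; issue MUL r0<-Mul1 | r0:Mul1,r1:6,r2:4,r3:Add1,r4:8
c6: CDB Add3=12; issue ADD r4<-Add2 | r0:Mul1,r1:6,r2:4,r3:Add1,r4:Add2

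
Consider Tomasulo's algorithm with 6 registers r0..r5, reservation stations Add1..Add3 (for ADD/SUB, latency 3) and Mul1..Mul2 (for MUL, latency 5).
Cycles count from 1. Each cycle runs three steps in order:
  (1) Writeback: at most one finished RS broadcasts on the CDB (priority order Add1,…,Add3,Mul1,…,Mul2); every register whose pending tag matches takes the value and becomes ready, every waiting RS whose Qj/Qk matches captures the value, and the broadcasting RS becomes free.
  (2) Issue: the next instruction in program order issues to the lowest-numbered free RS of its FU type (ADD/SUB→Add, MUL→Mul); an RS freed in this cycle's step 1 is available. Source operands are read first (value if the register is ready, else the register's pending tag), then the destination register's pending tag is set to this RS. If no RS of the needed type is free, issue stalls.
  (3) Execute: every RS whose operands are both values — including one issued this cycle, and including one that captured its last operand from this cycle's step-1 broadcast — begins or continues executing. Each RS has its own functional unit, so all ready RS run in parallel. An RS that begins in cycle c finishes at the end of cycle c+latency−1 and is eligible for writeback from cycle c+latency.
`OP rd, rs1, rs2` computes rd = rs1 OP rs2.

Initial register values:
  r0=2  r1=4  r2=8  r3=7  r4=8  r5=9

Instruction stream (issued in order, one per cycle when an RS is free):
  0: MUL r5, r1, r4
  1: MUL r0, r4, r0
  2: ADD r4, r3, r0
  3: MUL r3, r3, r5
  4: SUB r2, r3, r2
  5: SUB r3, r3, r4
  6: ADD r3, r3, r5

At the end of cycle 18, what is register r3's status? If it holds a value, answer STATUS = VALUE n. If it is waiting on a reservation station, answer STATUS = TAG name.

c1: issue MUL r5<-Mul1 | r0:2,r1:4,r2:8,r3:7,r4:8,r5:Mul1
c2: issue MUL r0<-Mul2 | r0:Mul2,r1:4,r2:8,r3:7,r4:8,r5:Mul1
c3: issue ADD r4<-Add1 | r0:Mul2,r1:4,r2:8,r3:7,r4:Add1,r5:Mul1
c4: stall | r0:Mul2,r1:4,r2:8,r3:7,r4:Add1,r5:Mul1
c5: stall | r0:Mul2,r1:4,r2:8,r3:7,r4:Add1,r5:Mul1
c6: CDB Mul1=32; issue MUL r3<-Mul1 | r0:Mul2,r1:4,r2:8,r3:Mul1,r4:Add1,r5:32
c7: CDB Mul2=16; issue SUB r2<-Add2 | r0:16,r1:4,r2:Add2,r3:Mul1,r4:Add1,r5:32
c8: issue SUB r3<-Add3 | r0:16,r1:4,r2:Add2,r3:Add3,r4:Add1,r5:32
c9: stall | r0:16,r1:4,r2:Add2,r3:Add3,r4:Add1,r5:32
c10: CDB Add1=23; issue ADD r3<-Add1 | r0:16,r1:4,r2:Add2,r3:Add1,r4:23,r5:32
c11: CDB Mul1=224 | r0:16,r1:4,r2:Add2,r3:Add1,r4:23,r5:32
c12: - | r0:16,r1:4,r2:Add2,r3:Add1,r4:23,r5:32
c13: - | r0:16,r1:4,r2:Add2,r3:Add1,r4:23,r5:32
c14: CDB Add2=216 | r0:16,r1:4,r2:216,r3:Add1,r4:23,r5:32
c15: CDB Add3=201 | r0:16,r1:4,r2:216,r3:Add1,r4:23,r5:32
c16: - | r0:16,r1:4,r2:216,r3:Add1,r4:23,r5:32
c17: - | r0:16,r1:4,r2:216,r3:Add1,r4:23,r5:32
c18: CDB Add1=233 | r0:16,r1:4,r2:216,r3:233,r4:23,r5:32

STATUS = VALUE 233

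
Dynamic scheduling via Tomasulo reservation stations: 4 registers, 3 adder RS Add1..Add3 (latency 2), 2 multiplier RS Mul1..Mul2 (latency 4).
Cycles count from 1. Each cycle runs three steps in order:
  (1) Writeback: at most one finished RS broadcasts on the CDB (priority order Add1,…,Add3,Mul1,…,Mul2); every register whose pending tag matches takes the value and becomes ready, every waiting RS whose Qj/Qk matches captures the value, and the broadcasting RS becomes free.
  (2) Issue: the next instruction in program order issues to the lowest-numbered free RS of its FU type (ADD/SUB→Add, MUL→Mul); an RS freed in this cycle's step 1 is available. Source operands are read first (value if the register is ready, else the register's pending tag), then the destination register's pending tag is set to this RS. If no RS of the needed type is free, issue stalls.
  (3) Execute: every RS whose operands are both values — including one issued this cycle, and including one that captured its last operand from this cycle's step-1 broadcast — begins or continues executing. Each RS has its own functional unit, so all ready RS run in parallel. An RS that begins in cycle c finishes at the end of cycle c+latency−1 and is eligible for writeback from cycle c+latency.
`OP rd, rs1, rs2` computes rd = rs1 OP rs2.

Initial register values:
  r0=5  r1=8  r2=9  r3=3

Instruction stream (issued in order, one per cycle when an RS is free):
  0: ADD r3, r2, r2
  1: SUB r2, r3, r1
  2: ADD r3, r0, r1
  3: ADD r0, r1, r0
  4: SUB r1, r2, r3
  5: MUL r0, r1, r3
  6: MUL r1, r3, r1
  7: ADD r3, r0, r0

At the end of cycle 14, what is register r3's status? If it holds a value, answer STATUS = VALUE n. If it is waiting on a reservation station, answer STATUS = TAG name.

  c1: issue ADD r3<-Add1  regs: r0:5,r1:8,r2:9,r3:Add1
  c2: issue SUB r2<-Add2  regs: r0:5,r1:8,r2:Add2,r3:Add1
  c3: CDB Add1=18; issue ADD r3<-Add1  regs: r0:5,r1:8,r2:Add2,r3:Add1
  c4: issue ADD r0<-Add3  regs: r0:Add3,r1:8,r2:Add2,r3:Add1
  c5: CDB Add1=13; issue SUB r1<-Add1  regs: r0:Add3,r1:Add1,r2:Add2,r3:13
  c6: CDB Add2=10; issue MUL r0<-Mul1  regs: r0:Mul1,r1:Add1,r2:10,r3:13
  c7: CDB Add3=13; issue MUL r1<-Mul2  regs: r0:Mul1,r1:Mul2,r2:10,r3:13
  c8: CDB Add1=-3; issue ADD r3<-Add1  regs: r0:Mul1,r1:Mul2,r2:10,r3:Add1
  c9: -  regs: r0:Mul1,r1:Mul2,r2:10,r3:Add1
  c10: -  regs: r0:Mul1,r1:Mul2,r2:10,r3:Add1
  c11: -  regs: r0:Mul1,r1:Mul2,r2:10,r3:Add1
  c12: CDB Mul1=-39  regs: r0:-39,r1:Mul2,r2:10,r3:Add1
  c13: CDB Mul2=-39  regs: r0:-39,r1:-39,r2:10,r3:Add1
  c14: CDB Add1=-78  regs: r0:-39,r1:-39,r2:10,r3:-78

STATUS = VALUE -78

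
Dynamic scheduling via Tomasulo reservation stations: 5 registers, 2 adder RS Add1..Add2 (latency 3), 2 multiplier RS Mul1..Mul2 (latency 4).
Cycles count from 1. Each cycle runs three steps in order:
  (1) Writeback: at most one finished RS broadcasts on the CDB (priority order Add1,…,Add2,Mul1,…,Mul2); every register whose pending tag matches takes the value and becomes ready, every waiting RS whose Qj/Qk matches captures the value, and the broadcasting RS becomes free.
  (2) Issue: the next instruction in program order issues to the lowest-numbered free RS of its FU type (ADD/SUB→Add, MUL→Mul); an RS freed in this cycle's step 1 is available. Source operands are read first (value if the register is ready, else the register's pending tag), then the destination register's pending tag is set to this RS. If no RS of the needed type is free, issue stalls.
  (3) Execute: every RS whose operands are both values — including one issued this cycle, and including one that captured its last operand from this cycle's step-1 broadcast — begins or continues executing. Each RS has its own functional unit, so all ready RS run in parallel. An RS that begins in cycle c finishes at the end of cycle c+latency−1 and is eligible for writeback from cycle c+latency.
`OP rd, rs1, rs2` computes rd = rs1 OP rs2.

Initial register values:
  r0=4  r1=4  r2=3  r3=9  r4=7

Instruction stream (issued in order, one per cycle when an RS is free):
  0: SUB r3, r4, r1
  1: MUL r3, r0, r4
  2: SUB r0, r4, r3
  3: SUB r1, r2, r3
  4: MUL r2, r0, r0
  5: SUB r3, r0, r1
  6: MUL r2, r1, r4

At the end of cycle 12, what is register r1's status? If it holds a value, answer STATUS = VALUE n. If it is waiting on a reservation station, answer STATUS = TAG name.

cycle 1: issue SUB r3<-Add1 // r0:4,r1:4,r2:3,r3:Add1,r4:7
cycle 2: issue MUL r3<-Mul1 // r0:4,r1:4,r2:3,r3:Mul1,r4:7
cycle 3: issue SUB r0<-Add2 // r0:Add2,r1:4,r2:3,r3:Mul1,r4:7
cycle 4: CDB Add1=3; issue SUB r1<-Add1 // r0:Add2,r1:Add1,r2:3,r3:Mul1,r4:7
cycle 5: issue MUL r2<-Mul2 // r0:Add2,r1:Add1,r2:Mul2,r3:Mul1,r4:7
cycle 6: CDB Mul1=28; stall // r0:Add2,r1:Add1,r2:Mul2,r3:28,r4:7
cycle 7: stall // r0:Add2,r1:Add1,r2:Mul2,r3:28,r4:7
cycle 8: stall // r0:Add2,r1:Add1,r2:Mul2,r3:28,r4:7
cycle 9: CDB Add1=-25; issue SUB r3<-Add1 // r0:Add2,r1:-25,r2:Mul2,r3:Add1,r4:7
cycle 10: CDB Add2=-21; issue MUL r2<-Mul1 // r0:-21,r1:-25,r2:Mul1,r3:Add1,r4:7
cycle 11: - // r0:-21,r1:-25,r2:Mul1,r3:Add1,r4:7
cycle 12: - // r0:-21,r1:-25,r2:Mul1,r3:Add1,r4:7

STATUS = VALUE -25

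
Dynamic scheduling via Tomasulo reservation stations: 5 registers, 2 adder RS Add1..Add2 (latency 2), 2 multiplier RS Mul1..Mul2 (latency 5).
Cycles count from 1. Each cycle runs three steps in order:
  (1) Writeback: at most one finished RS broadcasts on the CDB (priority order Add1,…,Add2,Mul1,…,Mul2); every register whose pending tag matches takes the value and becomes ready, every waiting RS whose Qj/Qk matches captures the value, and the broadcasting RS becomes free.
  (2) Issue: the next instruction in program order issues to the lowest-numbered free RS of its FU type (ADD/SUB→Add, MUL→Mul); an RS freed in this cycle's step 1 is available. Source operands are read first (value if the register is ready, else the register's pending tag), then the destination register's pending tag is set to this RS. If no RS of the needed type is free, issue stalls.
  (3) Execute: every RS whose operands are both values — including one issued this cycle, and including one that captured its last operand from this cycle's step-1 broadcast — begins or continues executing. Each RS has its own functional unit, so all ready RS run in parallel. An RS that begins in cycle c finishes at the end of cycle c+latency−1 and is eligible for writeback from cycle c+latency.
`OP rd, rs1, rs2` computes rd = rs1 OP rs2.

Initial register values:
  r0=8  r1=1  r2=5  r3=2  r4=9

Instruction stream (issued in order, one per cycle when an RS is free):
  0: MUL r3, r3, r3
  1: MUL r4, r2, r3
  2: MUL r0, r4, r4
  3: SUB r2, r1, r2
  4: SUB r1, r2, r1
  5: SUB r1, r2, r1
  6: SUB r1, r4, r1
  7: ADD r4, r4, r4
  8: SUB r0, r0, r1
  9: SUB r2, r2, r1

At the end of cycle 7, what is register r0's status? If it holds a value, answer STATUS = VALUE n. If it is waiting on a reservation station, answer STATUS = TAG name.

cycle 1: issue MUL r3<-Mul1 // r0:8,r1:1,r2:5,r3:Mul1,r4:9
cycle 2: issue MUL r4<-Mul2 // r0:8,r1:1,r2:5,r3:Mul1,r4:Mul2
cycle 3: stall // r0:8,r1:1,r2:5,r3:Mul1,r4:Mul2
cycle 4: stall // r0:8,r1:1,r2:5,r3:Mul1,r4:Mul2
cycle 5: stall // r0:8,r1:1,r2:5,r3:Mul1,r4:Mul2
cycle 6: CDB Mul1=4; issue MUL r0<-Mul1 // r0:Mul1,r1:1,r2:5,r3:4,r4:Mul2
cycle 7: issue SUB r2<-Add1 // r0:Mul1,r1:1,r2:Add1,r3:4,r4:Mul2

STATUS = TAG Mul1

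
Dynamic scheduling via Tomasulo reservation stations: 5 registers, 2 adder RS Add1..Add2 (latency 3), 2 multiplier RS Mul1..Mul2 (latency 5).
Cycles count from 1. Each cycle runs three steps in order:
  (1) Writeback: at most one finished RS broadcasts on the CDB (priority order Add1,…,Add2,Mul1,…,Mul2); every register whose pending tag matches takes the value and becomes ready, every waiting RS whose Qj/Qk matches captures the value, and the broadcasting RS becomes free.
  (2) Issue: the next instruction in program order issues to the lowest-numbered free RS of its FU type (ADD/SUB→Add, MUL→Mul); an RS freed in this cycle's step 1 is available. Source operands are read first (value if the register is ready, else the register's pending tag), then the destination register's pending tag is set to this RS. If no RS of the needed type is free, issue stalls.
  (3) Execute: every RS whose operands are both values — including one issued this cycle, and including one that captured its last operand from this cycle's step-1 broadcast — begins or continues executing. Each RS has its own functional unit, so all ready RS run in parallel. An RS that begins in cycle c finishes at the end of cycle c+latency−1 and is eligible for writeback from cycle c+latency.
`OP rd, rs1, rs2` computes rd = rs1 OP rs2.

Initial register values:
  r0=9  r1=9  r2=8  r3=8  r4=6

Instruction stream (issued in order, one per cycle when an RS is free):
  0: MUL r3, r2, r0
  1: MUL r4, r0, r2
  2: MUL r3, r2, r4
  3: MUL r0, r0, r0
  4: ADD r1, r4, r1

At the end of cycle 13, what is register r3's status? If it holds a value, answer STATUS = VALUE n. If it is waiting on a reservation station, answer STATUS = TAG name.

STATUS = VALUE 576

  c1: issue MUL r3<-Mul1  regs: r0:9,r1:9,r2:8,r3:Mul1,r4:6
  c2: issue MUL r4<-Mul2  regs: r0:9,r1:9,r2:8,r3:Mul1,r4:Mul2
  c3: stall  regs: r0:9,r1:9,r2:8,r3:Mul1,r4:Mul2
  c4: stall  regs: r0:9,r1:9,r2:8,r3:Mul1,r4:Mul2
  c5: stall  regs: r0:9,r1:9,r2:8,r3:Mul1,r4:Mul2
  c6: CDB Mul1=72; issue MUL r3<-Mul1  regs: r0:9,r1:9,r2:8,r3:Mul1,r4:Mul2
  c7: CDB Mul2=72; issue MUL r0<-Mul2  regs: r0:Mul2,r1:9,r2:8,r3:Mul1,r4:72
  c8: issue ADD r1<-Add1  regs: r0:Mul2,r1:Add1,r2:8,r3:Mul1,r4:72
  c9: -  regs: r0:Mul2,r1:Add1,r2:8,r3:Mul1,r4:72
  c10: -  regs: r0:Mul2,r1:Add1,r2:8,r3:Mul1,r4:72
  c11: CDB Add1=81  regs: r0:Mul2,r1:81,r2:8,r3:Mul1,r4:72
  c12: CDB Mul1=576  regs: r0:Mul2,r1:81,r2:8,r3:576,r4:72
  c13: CDB Mul2=81  regs: r0:81,r1:81,r2:8,r3:576,r4:72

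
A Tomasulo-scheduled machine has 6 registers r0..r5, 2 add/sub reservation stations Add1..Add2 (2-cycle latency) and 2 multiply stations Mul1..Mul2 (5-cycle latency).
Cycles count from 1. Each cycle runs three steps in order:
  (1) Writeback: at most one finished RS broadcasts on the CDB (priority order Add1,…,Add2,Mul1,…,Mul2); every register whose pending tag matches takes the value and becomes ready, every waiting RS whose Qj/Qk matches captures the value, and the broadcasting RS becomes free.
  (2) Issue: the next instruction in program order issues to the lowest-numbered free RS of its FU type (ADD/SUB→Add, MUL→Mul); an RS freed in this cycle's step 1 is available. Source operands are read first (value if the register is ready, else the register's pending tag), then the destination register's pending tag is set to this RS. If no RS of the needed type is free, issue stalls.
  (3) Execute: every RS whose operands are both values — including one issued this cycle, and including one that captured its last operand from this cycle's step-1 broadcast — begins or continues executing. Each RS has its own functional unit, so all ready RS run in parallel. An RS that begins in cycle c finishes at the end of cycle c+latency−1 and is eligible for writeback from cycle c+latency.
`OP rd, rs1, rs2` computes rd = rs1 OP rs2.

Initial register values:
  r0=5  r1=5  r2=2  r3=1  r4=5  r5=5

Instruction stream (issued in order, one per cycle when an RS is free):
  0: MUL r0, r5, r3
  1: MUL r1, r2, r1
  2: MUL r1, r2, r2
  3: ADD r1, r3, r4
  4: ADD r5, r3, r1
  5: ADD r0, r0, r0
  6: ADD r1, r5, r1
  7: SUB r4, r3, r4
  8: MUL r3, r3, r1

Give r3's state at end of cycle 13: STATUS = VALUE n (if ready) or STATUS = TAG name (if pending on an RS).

cycle 1: issue MUL r0<-Mul1 // r0:Mul1,r1:5,r2:2,r3:1,r4:5,r5:5
cycle 2: issue MUL r1<-Mul2 // r0:Mul1,r1:Mul2,r2:2,r3:1,r4:5,r5:5
cycle 3: stall // r0:Mul1,r1:Mul2,r2:2,r3:1,r4:5,r5:5
cycle 4: stall // r0:Mul1,r1:Mul2,r2:2,r3:1,r4:5,r5:5
cycle 5: stall // r0:Mul1,r1:Mul2,r2:2,r3:1,r4:5,r5:5
cycle 6: CDB Mul1=5; issue MUL r1<-Mul1 // r0:5,r1:Mul1,r2:2,r3:1,r4:5,r5:5
cycle 7: CDB Mul2=10; issue ADD r1<-Add1 // r0:5,r1:Add1,r2:2,r3:1,r4:5,r5:5
cycle 8: issue ADD r5<-Add2 // r0:5,r1:Add1,r2:2,r3:1,r4:5,r5:Add2
cycle 9: CDB Add1=6; issue ADD r0<-Add1 // r0:Add1,r1:6,r2:2,r3:1,r4:5,r5:Add2
cycle 10: stall // r0:Add1,r1:6,r2:2,r3:1,r4:5,r5:Add2
cycle 11: CDB Add1=10; issue ADD r1<-Add1 // r0:10,r1:Add1,r2:2,r3:1,r4:5,r5:Add2
cycle 12: CDB Add2=7; issue SUB r4<-Add2 // r0:10,r1:Add1,r2:2,r3:1,r4:Add2,r5:7
cycle 13: CDB Mul1=4; issue MUL r3<-Mul1 // r0:10,r1:Add1,r2:2,r3:Mul1,r4:Add2,r5:7

STATUS = TAG Mul1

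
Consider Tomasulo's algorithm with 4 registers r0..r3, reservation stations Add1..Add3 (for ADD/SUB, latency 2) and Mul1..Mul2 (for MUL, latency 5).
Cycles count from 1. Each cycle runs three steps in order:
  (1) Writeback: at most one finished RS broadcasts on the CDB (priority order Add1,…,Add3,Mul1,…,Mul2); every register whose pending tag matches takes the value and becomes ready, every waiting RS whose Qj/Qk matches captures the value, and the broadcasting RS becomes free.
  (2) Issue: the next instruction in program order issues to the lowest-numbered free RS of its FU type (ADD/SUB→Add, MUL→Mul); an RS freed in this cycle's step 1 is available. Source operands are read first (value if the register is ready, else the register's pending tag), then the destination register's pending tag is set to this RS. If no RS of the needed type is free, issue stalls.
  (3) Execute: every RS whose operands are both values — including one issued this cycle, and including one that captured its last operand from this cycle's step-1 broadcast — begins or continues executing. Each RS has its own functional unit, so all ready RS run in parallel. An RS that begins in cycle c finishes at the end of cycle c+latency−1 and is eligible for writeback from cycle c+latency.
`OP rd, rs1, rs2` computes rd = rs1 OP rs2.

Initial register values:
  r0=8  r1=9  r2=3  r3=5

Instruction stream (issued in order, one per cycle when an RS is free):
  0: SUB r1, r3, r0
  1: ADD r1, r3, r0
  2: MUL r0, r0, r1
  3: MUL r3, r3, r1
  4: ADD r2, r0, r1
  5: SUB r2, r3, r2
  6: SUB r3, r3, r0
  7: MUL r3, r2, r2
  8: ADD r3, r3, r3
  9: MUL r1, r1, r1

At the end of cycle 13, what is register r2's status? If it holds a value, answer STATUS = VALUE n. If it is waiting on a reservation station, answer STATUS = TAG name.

  c1: issue SUB r1<-Add1  regs: r0:8,r1:Add1,r2:3,r3:5
  c2: issue ADD r1<-Add2  regs: r0:8,r1:Add2,r2:3,r3:5
  c3: CDB Add1=-3; issue MUL r0<-Mul1  regs: r0:Mul1,r1:Add2,r2:3,r3:5
  c4: CDB Add2=13; issue MUL r3<-Mul2  regs: r0:Mul1,r1:13,r2:3,r3:Mul2
  c5: issue ADD r2<-Add1  regs: r0:Mul1,r1:13,r2:Add1,r3:Mul2
  c6: issue SUB r2<-Add2  regs: r0:Mul1,r1:13,r2:Add2,r3:Mul2
  c7: issue SUB r3<-Add3  regs: r0:Mul1,r1:13,r2:Add2,r3:Add3
  c8: stall  regs: r0:Mul1,r1:13,r2:Add2,r3:Add3
  c9: CDB Mul1=104; issue MUL r3<-Mul1  regs: r0:104,r1:13,r2:Add2,r3:Mul1
  c10: CDB Mul2=65; stall  regs: r0:104,r1:13,r2:Add2,r3:Mul1
  c11: CDB Add1=117; issue ADD r3<-Add1  regs: r0:104,r1:13,r2:Add2,r3:Add1
  c12: CDB Add3=-39; issue MUL r1<-Mul2  regs: r0:104,r1:Mul2,r2:Add2,r3:Add1
  c13: CDB Add2=-52  regs: r0:104,r1:Mul2,r2:-52,r3:Add1

STATUS = VALUE -52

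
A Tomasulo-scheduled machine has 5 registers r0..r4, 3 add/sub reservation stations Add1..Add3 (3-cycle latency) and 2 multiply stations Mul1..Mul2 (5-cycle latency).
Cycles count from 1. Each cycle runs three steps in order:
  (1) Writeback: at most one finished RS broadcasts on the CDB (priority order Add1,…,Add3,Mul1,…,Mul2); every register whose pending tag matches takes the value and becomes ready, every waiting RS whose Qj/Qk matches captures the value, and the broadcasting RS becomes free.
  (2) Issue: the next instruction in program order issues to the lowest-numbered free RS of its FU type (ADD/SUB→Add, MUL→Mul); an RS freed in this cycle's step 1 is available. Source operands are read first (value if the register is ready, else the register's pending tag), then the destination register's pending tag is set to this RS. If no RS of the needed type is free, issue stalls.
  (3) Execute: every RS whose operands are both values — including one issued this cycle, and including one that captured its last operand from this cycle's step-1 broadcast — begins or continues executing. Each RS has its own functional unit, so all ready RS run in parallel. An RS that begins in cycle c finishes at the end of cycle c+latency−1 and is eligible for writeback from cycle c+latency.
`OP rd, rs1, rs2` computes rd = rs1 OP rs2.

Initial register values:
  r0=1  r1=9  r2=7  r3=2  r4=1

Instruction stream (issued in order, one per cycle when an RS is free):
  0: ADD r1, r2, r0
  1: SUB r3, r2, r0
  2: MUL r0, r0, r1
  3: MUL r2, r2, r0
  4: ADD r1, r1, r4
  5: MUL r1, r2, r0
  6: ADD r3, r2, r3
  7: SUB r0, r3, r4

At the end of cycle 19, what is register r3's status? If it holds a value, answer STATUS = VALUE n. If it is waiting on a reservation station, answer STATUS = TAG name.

STATUS = VALUE 62

c1: issue ADD r1<-Add1 | r0:1,r1:Add1,r2:7,r3:2,r4:1
c2: issue SUB r3<-Add2 | r0:1,r1:Add1,r2:7,r3:Add2,r4:1
c3: issue MUL r0<-Mul1 | r0:Mul1,r1:Add1,r2:7,r3:Add2,r4:1
c4: CDB Add1=8; issue MUL r2<-Mul2 | r0:Mul1,r1:8,r2:Mul2,r3:Add2,r4:1
c5: CDB Add2=6; issue ADD r1<-Add1 | r0:Mul1,r1:Add1,r2:Mul2,r3:6,r4:1
c6: stall | r0:Mul1,r1:Add1,r2:Mul2,r3:6,r4:1
c7: stall | r0:Mul1,r1:Add1,r2:Mul2,r3:6,r4:1
c8: CDB Add1=9; stall | r0:Mul1,r1:9,r2:Mul2,r3:6,r4:1
c9: CDB Mul1=8; issue MUL r1<-Mul1 | r0:8,r1:Mul1,r2:Mul2,r3:6,r4:1
c10: issue ADD r3<-Add1 | r0:8,r1:Mul1,r2:Mul2,r3:Add1,r4:1
c11: issue SUB r0<-Add2 | r0:Add2,r1:Mul1,r2:Mul2,r3:Add1,r4:1
c12: - | r0:Add2,r1:Mul1,r2:Mul2,r3:Add1,r4:1
c13: - | r0:Add2,r1:Mul1,r2:Mul2,r3:Add1,r4:1
c14: CDB Mul2=56 | r0:Add2,r1:Mul1,r2:56,r3:Add1,r4:1
c15: - | r0:Add2,r1:Mul1,r2:56,r3:Add1,r4:1
c16: - | r0:Add2,r1:Mul1,r2:56,r3:Add1,r4:1
c17: CDB Add1=62 | r0:Add2,r1:Mul1,r2:56,r3:62,r4:1
c18: - | r0:Add2,r1:Mul1,r2:56,r3:62,r4:1
c19: CDB Mul1=448 | r0:Add2,r1:448,r2:56,r3:62,r4:1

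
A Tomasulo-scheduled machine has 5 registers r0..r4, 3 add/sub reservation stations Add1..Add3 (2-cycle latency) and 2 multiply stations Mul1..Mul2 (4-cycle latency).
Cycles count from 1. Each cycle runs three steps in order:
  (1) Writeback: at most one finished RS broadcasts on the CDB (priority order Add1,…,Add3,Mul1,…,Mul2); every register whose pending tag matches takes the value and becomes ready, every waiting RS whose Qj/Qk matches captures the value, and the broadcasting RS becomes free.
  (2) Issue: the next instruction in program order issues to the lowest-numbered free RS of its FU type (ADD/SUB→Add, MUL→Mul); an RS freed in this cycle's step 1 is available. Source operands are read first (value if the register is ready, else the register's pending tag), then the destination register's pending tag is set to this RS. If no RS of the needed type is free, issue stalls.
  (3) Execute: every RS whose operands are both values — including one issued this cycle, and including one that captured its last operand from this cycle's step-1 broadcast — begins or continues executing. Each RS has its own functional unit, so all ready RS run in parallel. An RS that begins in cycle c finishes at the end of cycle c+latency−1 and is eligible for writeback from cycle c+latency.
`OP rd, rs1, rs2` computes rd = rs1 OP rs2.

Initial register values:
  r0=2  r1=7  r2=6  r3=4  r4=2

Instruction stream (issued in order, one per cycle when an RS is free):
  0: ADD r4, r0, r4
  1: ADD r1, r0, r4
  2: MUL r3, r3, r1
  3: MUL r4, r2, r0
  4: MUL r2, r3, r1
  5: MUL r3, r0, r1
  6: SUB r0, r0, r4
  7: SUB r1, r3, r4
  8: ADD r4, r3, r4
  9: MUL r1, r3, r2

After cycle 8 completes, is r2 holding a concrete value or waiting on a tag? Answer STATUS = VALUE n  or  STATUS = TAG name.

STATUS = TAG Mul2

  c1: issue ADD r4<-Add1  regs: r0:2,r1:7,r2:6,r3:4,r4:Add1
  c2: issue ADD r1<-Add2  regs: r0:2,r1:Add2,r2:6,r3:4,r4:Add1
  c3: CDB Add1=4; issue MUL r3<-Mul1  regs: r0:2,r1:Add2,r2:6,r3:Mul1,r4:4
  c4: issue MUL r4<-Mul2  regs: r0:2,r1:Add2,r2:6,r3:Mul1,r4:Mul2
  c5: CDB Add2=6; stall  regs: r0:2,r1:6,r2:6,r3:Mul1,r4:Mul2
  c6: stall  regs: r0:2,r1:6,r2:6,r3:Mul1,r4:Mul2
  c7: stall  regs: r0:2,r1:6,r2:6,r3:Mul1,r4:Mul2
  c8: CDB Mul2=12; issue MUL r2<-Mul2  regs: r0:2,r1:6,r2:Mul2,r3:Mul1,r4:12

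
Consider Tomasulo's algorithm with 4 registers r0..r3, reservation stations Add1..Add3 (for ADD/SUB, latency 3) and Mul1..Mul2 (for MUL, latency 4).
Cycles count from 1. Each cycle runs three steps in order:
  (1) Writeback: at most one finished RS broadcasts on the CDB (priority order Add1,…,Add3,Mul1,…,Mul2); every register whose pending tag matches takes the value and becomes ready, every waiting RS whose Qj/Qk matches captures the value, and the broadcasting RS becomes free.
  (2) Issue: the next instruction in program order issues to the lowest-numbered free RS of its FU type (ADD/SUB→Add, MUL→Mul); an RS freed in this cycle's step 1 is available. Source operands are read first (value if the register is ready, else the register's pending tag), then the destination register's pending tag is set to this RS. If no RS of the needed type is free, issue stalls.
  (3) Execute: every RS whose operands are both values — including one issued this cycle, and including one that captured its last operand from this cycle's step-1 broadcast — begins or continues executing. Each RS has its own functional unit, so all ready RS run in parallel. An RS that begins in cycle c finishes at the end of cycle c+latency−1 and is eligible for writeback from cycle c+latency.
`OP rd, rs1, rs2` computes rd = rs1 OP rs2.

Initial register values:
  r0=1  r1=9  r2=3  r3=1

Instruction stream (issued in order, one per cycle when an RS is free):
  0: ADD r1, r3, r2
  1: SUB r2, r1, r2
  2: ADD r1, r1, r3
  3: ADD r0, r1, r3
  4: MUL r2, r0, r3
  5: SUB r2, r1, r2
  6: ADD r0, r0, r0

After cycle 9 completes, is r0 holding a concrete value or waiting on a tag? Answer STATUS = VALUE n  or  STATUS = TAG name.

STATUS = TAG Add3

c1: issue ADD r1<-Add1 | r0:1,r1:Add1,r2:3,r3:1
c2: issue SUB r2<-Add2 | r0:1,r1:Add1,r2:Add2,r3:1
c3: issue ADD r1<-Add3 | r0:1,r1:Add3,r2:Add2,r3:1
c4: CDB Add1=4; issue ADD r0<-Add1 | r0:Add1,r1:Add3,r2:Add2,r3:1
c5: issue MUL r2<-Mul1 | r0:Add1,r1:Add3,r2:Mul1,r3:1
c6: stall | r0:Add1,r1:Add3,r2:Mul1,r3:1
c7: CDB Add2=1; issue SUB r2<-Add2 | r0:Add1,r1:Add3,r2:Add2,r3:1
c8: CDB Add3=5; issue ADD r0<-Add3 | r0:Add3,r1:5,r2:Add2,r3:1
c9: - | r0:Add3,r1:5,r2:Add2,r3:1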